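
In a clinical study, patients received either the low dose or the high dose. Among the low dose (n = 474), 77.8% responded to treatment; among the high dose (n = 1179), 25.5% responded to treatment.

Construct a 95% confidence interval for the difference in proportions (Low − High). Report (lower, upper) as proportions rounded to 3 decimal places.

(0.478, 0.568)

The two standard errors are √(0.7780×0.2220/474) = 0.01909 and √(0.2550×0.7450/1179) = 0.01269.
Because the samples are independent, SE_diff = √(0.01909² + 0.01269²) = 0.02292.
Using z* = 1.960 for 95%, ME = 1.960 × 0.02292 = 0.04492.
p̂₁ − p̂₂ = 0.5230; interval 0.5230 ± 0.04492 gives (0.478, 0.568).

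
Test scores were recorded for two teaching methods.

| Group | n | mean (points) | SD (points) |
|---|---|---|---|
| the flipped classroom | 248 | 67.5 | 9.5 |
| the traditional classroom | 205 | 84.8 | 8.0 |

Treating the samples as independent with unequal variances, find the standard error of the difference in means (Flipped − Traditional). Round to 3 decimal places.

Standard errors of each mean: 9.5/√248 = 0.6033 and 8.0/√205 = 0.5587.
SE(x̄₁ − x̄₂) = √(0.6033² + 0.5587²) = 0.8223 for independent samples with unequal variances.

0.822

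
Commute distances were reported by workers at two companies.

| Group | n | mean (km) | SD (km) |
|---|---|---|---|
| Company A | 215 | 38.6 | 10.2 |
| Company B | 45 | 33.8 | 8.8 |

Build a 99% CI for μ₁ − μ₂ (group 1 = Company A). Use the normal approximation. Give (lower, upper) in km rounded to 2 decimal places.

(0.98, 8.62)

Standard errors of each mean: 10.2/√215 = 0.6956 and 8.8/√45 = 1.3118.
SE(x̄₁ − x̄₂) = √(0.6956² + 1.3118²) = 1.4848 for independent samples with unequal variances.
With z* = 2.576, the margin is 2.576 × 1.4848 = 3.8248.
x̄₁ − x̄₂ = 38.6 − 33.8 = 4.8000; the interval is 4.8000 ± 3.8248 = (0.98, 8.62).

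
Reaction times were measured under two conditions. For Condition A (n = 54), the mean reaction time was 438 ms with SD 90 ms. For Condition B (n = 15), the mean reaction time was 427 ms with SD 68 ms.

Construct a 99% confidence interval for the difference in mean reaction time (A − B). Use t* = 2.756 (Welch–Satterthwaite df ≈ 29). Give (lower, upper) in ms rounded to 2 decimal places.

Per-group SEs: s₁/√n₁ = 90/√54 = 12.2474, s₂/√n₂ = 68/√15 = 17.5575.
Unpooled SE of the difference: √(149.99880676 + 308.26580625) = 21.4071.
Margin of error = t* · SE = 2.756 × 21.4071 = 58.9980.
x̄₁ − x̄₂ = 438 − 427 = 11.0000.
CI: 11.0000 ± 58.9980 = (-48.00, 70.00).

(-48.00, 70.00)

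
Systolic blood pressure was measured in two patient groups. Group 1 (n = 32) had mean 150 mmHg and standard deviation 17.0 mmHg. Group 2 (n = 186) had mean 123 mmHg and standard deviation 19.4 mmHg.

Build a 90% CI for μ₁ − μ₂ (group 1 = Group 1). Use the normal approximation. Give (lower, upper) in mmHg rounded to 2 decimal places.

SE₁ = s₁/√n₁ = 17.0/√32 = 3.0052; SE₂ = 19.4/√186 = 1.4225.
Independent samples, unequal variances: SE_diff = √(SE₁² + SE₂²) = √(9.03122704 + 2.02350625) = 3.3249.
z* = 1.645, so margin of error = 1.645 × 3.3249 = 5.4695.
Difference in means = 150 − 123 = 27.0000.
27.0000 ± 5.4695 → (21.53, 32.47).

(21.53, 32.47)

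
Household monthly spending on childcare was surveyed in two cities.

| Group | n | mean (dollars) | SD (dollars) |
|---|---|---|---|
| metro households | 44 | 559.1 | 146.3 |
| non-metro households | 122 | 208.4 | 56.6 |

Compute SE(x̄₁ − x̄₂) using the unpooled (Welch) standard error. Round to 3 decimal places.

22.643

Per-group SEs: s₁/√n₁ = 146.3/√44 = 22.0556, s₂/√n₂ = 56.6/√122 = 5.1243.
Unpooled SE of the difference: √(486.44949136 + 26.25845049) = 22.6431.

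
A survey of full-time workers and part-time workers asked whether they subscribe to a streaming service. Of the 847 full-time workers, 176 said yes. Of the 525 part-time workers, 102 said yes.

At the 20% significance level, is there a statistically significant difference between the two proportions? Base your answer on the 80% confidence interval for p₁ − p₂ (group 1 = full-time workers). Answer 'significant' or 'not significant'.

p̂₁ = 176/847 = 0.2078 and p̂₂ = 102/525 = 0.1943.
SE₁ = √(p̂₁(1−p̂₁)/n₁) = √(0.2078·0.7922/847) = 0.01394; SE₂ = √(0.1943·0.8057/525) = 0.01727.
Independent samples: SE of the difference = √(SE₁² + SE₂²) = √(0.0001943236 + 0.0002982529) = 0.02219.
z* for 80% confidence is 1.282, so the margin of error is 1.282 × 0.02219 = 0.02845.
Point estimate p̂₁ − p̂₂ = 0.2078 − 0.1943 = 0.0135.
0.0135 ± 0.02845 → (-0.01495, 0.04195).
The interval (-0.01495, 0.04195) contains 0, so the difference is not significant.

not significant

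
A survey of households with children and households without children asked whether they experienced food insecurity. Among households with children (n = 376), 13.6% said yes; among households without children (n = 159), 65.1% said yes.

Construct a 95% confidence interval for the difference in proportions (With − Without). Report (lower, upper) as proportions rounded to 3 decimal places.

The two standard errors are √(0.1360×0.8640/376) = 0.01768 and √(0.6510×0.3490/159) = 0.03780.
Because the samples are independent, SE_diff = √(0.01768² + 0.03780²) = 0.04173.
Using z* = 1.960 for 95%, ME = 1.960 × 0.04173 = 0.08179.
p̂₁ − p̂₂ = -0.5150; interval -0.5150 ± 0.08179 gives (-0.597, -0.433).

(-0.597, -0.433)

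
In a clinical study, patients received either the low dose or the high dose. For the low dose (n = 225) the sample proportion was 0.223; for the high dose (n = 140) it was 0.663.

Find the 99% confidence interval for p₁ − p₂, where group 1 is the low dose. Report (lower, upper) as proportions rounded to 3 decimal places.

(-0.565, -0.315)

SE₁ = √(p̂₁(1−p̂₁)/n₁) = √(0.2230·0.7770/225) = 0.02775; SE₂ = √(0.6630·0.3370/140) = 0.03995.
Independent samples: SE of the difference = √(SE₁² + SE₂²) = √(0.0007700625 + 0.0015960025) = 0.04864.
z* for 99% confidence is 2.576, so the margin of error is 2.576 × 0.04864 = 0.12530.
Point estimate p̂₁ − p̂₂ = 0.2230 − 0.6630 = -0.4400.
-0.4400 ± 0.12530 → (-0.565, -0.315).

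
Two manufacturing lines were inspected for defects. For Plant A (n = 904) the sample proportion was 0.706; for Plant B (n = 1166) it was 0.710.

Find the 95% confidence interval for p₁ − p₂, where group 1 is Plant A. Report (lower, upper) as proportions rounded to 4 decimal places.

SE₁ = √(p̂₁(1−p̂₁)/n₁) = √(0.7060·0.2940/904) = 0.01515; SE₂ = √(0.7100·0.2900/1166) = 0.01329.
Independent samples: SE of the difference = √(SE₁² + SE₂²) = √(0.0002295225 + 0.0001766241) = 0.02015.
z* for 95% confidence is 1.960, so the margin of error is 1.960 × 0.02015 = 0.03949.
Point estimate p̂₁ − p̂₂ = 0.7060 − 0.7100 = -0.0040.
-0.0040 ± 0.03949 → (-0.0435, 0.0355).

(-0.0435, 0.0355)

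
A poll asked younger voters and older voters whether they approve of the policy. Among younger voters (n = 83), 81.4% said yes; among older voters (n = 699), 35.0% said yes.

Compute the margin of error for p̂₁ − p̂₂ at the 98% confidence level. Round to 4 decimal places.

Each SE is √(p̂(1−p̂)/n): √(0.8140·0.1860/83) = 0.04271 and √(0.3500·0.6500/699) = 0.01804.
SE(p̂₁ − p̂₂) = √(SE₁² + SE₂²) = √(0.0018241441 + 0.0003254416) = 0.04636, since the two samples are independent.
At 98% confidence z* = 2.326; margin = 2.326 × 0.04636 = 0.10783.

0.1078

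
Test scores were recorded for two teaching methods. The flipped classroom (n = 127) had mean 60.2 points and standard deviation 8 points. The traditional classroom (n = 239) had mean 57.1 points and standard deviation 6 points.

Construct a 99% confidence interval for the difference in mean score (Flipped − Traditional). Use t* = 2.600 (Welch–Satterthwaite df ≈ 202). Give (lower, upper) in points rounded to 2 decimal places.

SE₁ = s₁/√n₁ = 8/√127 = 0.7099; SE₂ = 6/√239 = 0.3881.
Independent samples, unequal variances: SE_diff = √(SE₁² + SE₂²) = √(0.50395801 + 0.15062161) = 0.8091.
t* = 2.600, so margin of error = 2.600 × 0.8091 = 2.1037.
Difference in means = 60.2 − 57.1 = 3.1000.
3.1000 ± 2.1037 → (1.00, 5.20).

(1.00, 5.20)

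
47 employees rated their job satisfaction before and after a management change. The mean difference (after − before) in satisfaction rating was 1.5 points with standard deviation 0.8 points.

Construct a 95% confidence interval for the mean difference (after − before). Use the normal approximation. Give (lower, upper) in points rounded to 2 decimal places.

This is a matched-pairs design, so SE = s_d/√n = 0.8/√47 = 0.1167.
Margin = 1.960 × 0.1167 = 0.2287; the interval is 1.5 ± 0.2287 = (1.27, 1.73).

(1.27, 1.73)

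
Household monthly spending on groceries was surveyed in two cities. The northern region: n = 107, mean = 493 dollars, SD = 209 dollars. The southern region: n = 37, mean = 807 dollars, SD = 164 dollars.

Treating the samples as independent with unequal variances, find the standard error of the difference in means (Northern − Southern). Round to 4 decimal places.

33.6920

Per-group SEs: s₁/√n₁ = 209/√107 = 20.2048, s₂/√n₂ = 164/√37 = 26.9614.
Unpooled SE of the difference: √(408.23394304 + 726.91708996) = 33.6920.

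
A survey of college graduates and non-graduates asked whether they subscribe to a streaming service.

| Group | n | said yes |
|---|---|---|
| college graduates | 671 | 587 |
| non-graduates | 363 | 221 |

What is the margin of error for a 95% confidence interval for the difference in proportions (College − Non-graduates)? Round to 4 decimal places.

Sample proportions: 587/671 = 0.8748, 221/363 = 0.6088.
Each SE is √(p̂(1−p̂)/n): √(0.8748·0.1252/671) = 0.01278 and √(0.6088·0.3912/363) = 0.02561.
SE(p̂₁ − p̂₂) = √(SE₁² + SE₂²) = √(0.0001633284 + 0.0006558721) = 0.02862, since the two samples are independent.
At 95% confidence z* = 1.960; margin = 1.960 × 0.02862 = 0.05610.

0.0561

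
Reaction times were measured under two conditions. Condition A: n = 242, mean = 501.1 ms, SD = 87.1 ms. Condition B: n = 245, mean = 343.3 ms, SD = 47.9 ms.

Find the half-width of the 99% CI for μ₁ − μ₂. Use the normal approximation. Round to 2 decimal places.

16.44

Standard errors of each mean: 87.1/√242 = 5.5990 and 47.9/√245 = 3.0602.
SE(x̄₁ − x̄₂) = √(5.5990² + 3.0602²) = 6.3807 for independent samples with unequal variances.
With z* = 2.576, the margin is 2.576 × 6.3807 = 16.4367.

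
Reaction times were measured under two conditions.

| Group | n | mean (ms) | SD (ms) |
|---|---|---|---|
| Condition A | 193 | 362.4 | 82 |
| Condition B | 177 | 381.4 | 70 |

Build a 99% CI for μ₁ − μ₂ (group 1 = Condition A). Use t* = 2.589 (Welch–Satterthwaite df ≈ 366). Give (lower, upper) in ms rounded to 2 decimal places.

(-39.47, 1.47)

SE₁ = s₁/√n₁ = 82/√193 = 5.9025; SE₂ = 70/√177 = 5.2615.
Independent samples, unequal variances: SE_diff = √(SE₁² + SE₂²) = √(34.83950625 + 27.68338225) = 7.9071.
t* = 2.589, so margin of error = 2.589 × 7.9071 = 20.4715.
Difference in means = 362.4 − 381.4 = -19.0000.
-19.0000 ± 20.4715 → (-39.47, 1.47).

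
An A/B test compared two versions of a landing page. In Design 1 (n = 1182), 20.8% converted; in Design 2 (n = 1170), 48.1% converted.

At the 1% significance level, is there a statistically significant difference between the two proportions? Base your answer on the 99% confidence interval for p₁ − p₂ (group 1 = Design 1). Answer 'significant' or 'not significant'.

Each SE is √(p̂(1−p̂)/n): √(0.2080·0.7920/1182) = 0.01181 and √(0.4810·0.5190/1170) = 0.01461.
SE(p̂₁ − p̂₂) = √(SE₁² + SE₂²) = √(0.0001394761 + 0.0002134521) = 0.01879, since the two samples are independent.
At 99% confidence z* = 2.576; margin = 2.576 × 0.01879 = 0.04840.
The difference is 0.2080 − 0.4810 = -0.2730, so the interval is -0.2730 ± 0.04840 = (-0.32140, -0.22460).
The interval (-0.32140, -0.22460) does not contain 0, so the difference is significant.

significant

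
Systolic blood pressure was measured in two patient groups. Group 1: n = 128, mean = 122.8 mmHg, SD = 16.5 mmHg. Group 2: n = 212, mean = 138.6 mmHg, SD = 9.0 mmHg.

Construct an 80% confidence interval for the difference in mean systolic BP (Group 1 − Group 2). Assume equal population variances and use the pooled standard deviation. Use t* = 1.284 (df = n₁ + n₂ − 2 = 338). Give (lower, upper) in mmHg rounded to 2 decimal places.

Pooled variance s_p² = [127·16.5² + 211·9.0²] / (128+212−2) = 152.8602, so s_p = 12.3637.
SE_diff = s_p·√(1/n₁ + 1/n₂) = 12.3637·√(1/128 + 1/212) = 1.3839.
t* = 1.284; margin = 1.284 × 1.3839 = 1.7769.
Difference = 122.8 − 138.6 = -15.8000.
-15.8000 ± 1.7769 → (-17.58, -14.02).

(-17.58, -14.02)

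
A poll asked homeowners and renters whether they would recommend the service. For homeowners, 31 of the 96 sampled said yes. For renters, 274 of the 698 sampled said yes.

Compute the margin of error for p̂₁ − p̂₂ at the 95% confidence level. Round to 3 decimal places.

Sample proportions: 31/96 = 0.3229, 274/698 = 0.3926.
Each SE is √(p̂(1−p̂)/n): √(0.3229·0.6771/96) = 0.04772 and √(0.3926·0.6074/698) = 0.01848.
SE(p̂₁ − p̂₂) = √(SE₁² + SE₂²) = √(0.0022771984 + 0.0003415104) = 0.05117, since the two samples are independent.
At 95% confidence z* = 1.960; margin = 1.960 × 0.05117 = 0.10029.

0.100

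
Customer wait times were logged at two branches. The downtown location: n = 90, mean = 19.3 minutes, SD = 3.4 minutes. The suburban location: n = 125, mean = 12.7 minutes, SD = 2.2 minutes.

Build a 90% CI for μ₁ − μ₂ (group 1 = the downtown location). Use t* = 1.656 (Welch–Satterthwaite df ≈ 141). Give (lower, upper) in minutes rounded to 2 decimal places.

Standard errors of each mean: 3.4/√90 = 0.3584 and 2.2/√125 = 0.1968.
SE(x̄₁ − x̄₂) = √(0.3584² + 0.1968²) = 0.4089 for independent samples with unequal variances.
With t* = 1.656, the margin is 1.656 × 0.4089 = 0.6771.
x̄₁ − x̄₂ = 19.3 − 12.7 = 6.6000; the interval is 6.6000 ± 0.6771 = (5.92, 7.28).

(5.92, 7.28)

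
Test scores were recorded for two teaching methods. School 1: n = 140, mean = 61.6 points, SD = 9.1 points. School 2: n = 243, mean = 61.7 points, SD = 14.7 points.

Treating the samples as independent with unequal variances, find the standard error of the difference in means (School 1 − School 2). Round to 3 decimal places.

1.217

Per-group SEs: s₁/√n₁ = 9.1/√140 = 0.7691, s₂/√n₂ = 14.7/√243 = 0.9430.
Unpooled SE of the difference: √(0.59151481 + 0.889249) = 1.2169.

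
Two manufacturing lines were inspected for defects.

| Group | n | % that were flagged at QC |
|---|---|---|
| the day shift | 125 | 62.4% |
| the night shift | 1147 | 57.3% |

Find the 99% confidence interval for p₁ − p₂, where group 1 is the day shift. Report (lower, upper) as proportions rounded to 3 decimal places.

(-0.067, 0.169)

The two standard errors are √(0.6240×0.3760/125) = 0.04332 and √(0.5730×0.4270/1147) = 0.01461.
Because the samples are independent, SE_diff = √(0.04332² + 0.01461²) = 0.04572.
Using z* = 2.576 for 99%, ME = 2.576 × 0.04572 = 0.11777.
p̂₁ − p̂₂ = 0.0510; interval 0.0510 ± 0.11777 gives (-0.067, 0.169).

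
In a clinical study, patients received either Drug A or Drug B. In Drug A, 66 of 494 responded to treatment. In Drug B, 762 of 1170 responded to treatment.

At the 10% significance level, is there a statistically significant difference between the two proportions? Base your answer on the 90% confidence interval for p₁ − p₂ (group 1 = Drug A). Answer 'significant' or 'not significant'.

significant

First, p̂₁ = 66/494 = 0.1336; p̂₂ = 762/1170 = 0.6513.
The two standard errors are √(0.1336×0.8664/494) = 0.01531 and √(0.6513×0.3487/1170) = 0.01393.
Because the samples are independent, SE_diff = √(0.01531² + 0.01393²) = 0.02070.
Using z* = 1.645 for 90%, ME = 1.645 × 0.02070 = 0.03405.
p̂₁ − p̂₂ = -0.5177; interval -0.5177 ± 0.03405 gives (-0.55175, -0.48365).
The interval (-0.55175, -0.48365) does not contain 0, so the difference is significant.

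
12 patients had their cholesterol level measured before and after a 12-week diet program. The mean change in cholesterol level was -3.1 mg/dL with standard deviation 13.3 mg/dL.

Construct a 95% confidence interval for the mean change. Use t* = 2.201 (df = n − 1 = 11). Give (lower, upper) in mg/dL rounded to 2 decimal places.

This is a matched-pairs design, so SE = s_d/√n = 13.3/√12 = 3.8394.
Margin = 2.201 × 3.8394 = 8.4505; the interval is -3.1 ± 8.4505 = (-11.55, 5.35).

(-11.55, 5.35)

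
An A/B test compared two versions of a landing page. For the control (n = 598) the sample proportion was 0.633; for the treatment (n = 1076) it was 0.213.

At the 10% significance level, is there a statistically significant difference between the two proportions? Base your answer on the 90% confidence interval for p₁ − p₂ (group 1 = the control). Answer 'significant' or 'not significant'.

significant

Each SE is √(p̂(1−p̂)/n): √(0.6330·0.3670/598) = 0.01971 and √(0.2130·0.7870/1076) = 0.01248.
SE(p̂₁ − p̂₂) = √(SE₁² + SE₂²) = √(0.0003884841 + 0.0001557504) = 0.02333, since the two samples are independent.
At 90% confidence z* = 1.645; margin = 1.645 × 0.02333 = 0.03838.
The difference is 0.6330 − 0.2130 = 0.4200, so the interval is 0.4200 ± 0.03838 = (0.38162, 0.45838).
The interval (0.38162, 0.45838) does not contain 0, so the difference is significant.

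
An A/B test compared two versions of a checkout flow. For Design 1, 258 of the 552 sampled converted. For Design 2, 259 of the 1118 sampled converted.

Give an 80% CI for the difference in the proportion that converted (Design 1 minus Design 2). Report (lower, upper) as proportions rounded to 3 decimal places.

First, p̂₁ = 258/552 = 0.4674; p̂₂ = 259/1118 = 0.2317.
The two standard errors are √(0.4674×0.5326/552) = 0.02124 and √(0.2317×0.7683/1118) = 0.01262.
Because the samples are independent, SE_diff = √(0.02124² + 0.01262²) = 0.02471.
Using z* = 1.282 for 80%, ME = 1.282 × 0.02471 = 0.03168.
p̂₁ − p̂₂ = 0.2357; interval 0.2357 ± 0.03168 gives (0.204, 0.267).

(0.204, 0.267)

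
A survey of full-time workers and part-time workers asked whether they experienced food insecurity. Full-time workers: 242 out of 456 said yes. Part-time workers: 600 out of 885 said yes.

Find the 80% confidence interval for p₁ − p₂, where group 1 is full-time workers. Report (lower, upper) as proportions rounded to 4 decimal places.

(-0.1834, -0.1112)

Sample proportions: 242/456 = 0.5307, 600/885 = 0.6780.
Each SE is √(p̂(1−p̂)/n): √(0.5307·0.4693/456) = 0.02337 and √(0.6780·0.3220/885) = 0.01571.
SE(p̂₁ − p̂₂) = √(SE₁² + SE₂²) = √(0.0005461569 + 0.0002468041) = 0.02816, since the two samples are independent.
At 80% confidence z* = 1.282; margin = 1.282 × 0.02816 = 0.03610.
The difference is 0.5307 − 0.6780 = -0.1473, so the interval is -0.1473 ± 0.03610 = (-0.1834, -0.1112).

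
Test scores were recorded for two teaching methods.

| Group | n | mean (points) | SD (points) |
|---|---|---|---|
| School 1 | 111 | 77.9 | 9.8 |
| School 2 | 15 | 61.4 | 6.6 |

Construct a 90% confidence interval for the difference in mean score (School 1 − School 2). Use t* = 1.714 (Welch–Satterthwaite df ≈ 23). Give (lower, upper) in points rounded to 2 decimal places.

(13.17, 19.83)

Per-group SEs: s₁/√n₁ = 9.8/√111 = 0.9302, s₂/√n₂ = 6.6/√15 = 1.7041.
Unpooled SE of the difference: √(0.86527204 + 2.90395681) = 1.9415.
Margin of error = t* · SE = 1.714 × 1.9415 = 3.3277.
x̄₁ − x̄₂ = 77.9 − 61.4 = 16.5000.
CI: 16.5000 ± 3.3277 = (13.17, 19.83).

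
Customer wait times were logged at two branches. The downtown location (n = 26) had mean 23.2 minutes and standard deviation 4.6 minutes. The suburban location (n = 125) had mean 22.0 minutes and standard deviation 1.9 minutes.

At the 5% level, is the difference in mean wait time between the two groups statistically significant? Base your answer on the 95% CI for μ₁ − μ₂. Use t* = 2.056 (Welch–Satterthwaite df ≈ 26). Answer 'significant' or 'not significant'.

SE₁ = s₁/√n₁ = 4.6/√26 = 0.9021; SE₂ = 1.9/√125 = 0.1699.
Independent samples, unequal variances: SE_diff = √(SE₁² + SE₂²) = √(0.81378441 + 0.02886601) = 0.9180.
t* = 2.056, so margin of error = 2.056 × 0.9180 = 1.8874.
Difference in means = 23.2 − 22.0 = 1.2000.
1.2000 ± 1.8874 → (-0.6874, 3.0874).
The interval (-0.6874, 3.0874) contains 0, so the difference is not significant.

not significant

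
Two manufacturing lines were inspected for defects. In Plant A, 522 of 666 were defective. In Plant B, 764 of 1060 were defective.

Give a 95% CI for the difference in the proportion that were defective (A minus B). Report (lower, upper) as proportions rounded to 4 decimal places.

(0.0217, 0.1043)

p̂₁ = 522/666 = 0.7838 and p̂₂ = 764/1060 = 0.7208.
SE₁ = √(p̂₁(1−p̂₁)/n₁) = √(0.7838·0.2162/666) = 0.01595; SE₂ = √(0.7208·0.2792/1060) = 0.01378.
Independent samples: SE of the difference = √(SE₁² + SE₂²) = √(0.0002544025 + 0.0001898884) = 0.02108.
z* for 95% confidence is 1.960, so the margin of error is 1.960 × 0.02108 = 0.04132.
Point estimate p̂₁ − p̂₂ = 0.7838 − 0.7208 = 0.0630.
0.0630 ± 0.04132 → (0.0217, 0.1043).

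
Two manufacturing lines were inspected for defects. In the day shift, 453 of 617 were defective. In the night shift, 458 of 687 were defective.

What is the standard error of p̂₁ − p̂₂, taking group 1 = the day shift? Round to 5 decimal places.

Sample proportions: 453/617 = 0.7342, 458/687 = 0.6667.
Each SE is √(p̂(1−p̂)/n): √(0.7342·0.2658/617) = 0.01778 and √(0.6667·0.3333/687) = 0.01798.
SE(p̂₁ − p̂₂) = √(SE₁² + SE₂²) = √(0.0003161284 + 0.0003232804) = 0.02529, since the two samples are independent.

0.02529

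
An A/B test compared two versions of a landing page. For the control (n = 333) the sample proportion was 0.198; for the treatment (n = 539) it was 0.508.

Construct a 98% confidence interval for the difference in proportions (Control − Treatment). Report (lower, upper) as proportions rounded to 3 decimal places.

Each SE is √(p̂(1−p̂)/n): √(0.1980·0.8020/333) = 0.02184 and √(0.5080·0.4920/539) = 0.02153.
SE(p̂₁ − p̂₂) = √(SE₁² + SE₂²) = √(0.0004769856 + 0.0004635409) = 0.03067, since the two samples are independent.
At 98% confidence z* = 2.326; margin = 2.326 × 0.03067 = 0.07134.
The difference is 0.1980 − 0.5080 = -0.3100, so the interval is -0.3100 ± 0.07134 = (-0.381, -0.239).

(-0.381, -0.239)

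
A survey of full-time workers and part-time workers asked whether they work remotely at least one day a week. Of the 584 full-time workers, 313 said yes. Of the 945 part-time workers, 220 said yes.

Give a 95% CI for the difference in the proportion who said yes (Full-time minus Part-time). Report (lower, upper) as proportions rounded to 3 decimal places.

First, p̂₁ = 313/584 = 0.5360; p̂₂ = 220/945 = 0.2328.
The two standard errors are √(0.5360×0.4640/584) = 0.02064 and √(0.2328×0.7672/945) = 0.01375.
Because the samples are independent, SE_diff = √(0.02064² + 0.01375²) = 0.02480.
Using z* = 1.960 for 95%, ME = 1.960 × 0.02480 = 0.04861.
p̂₁ − p̂₂ = 0.3032; interval 0.3032 ± 0.04861 gives (0.255, 0.352).

(0.255, 0.352)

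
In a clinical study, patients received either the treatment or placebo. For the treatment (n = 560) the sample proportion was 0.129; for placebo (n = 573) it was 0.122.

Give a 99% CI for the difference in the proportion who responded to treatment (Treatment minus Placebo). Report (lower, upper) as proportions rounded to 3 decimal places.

The two standard errors are √(0.1290×0.8710/560) = 0.01416 and √(0.1220×0.8780/573) = 0.01367.
Because the samples are independent, SE_diff = √(0.01416² + 0.01367²) = 0.01968.
Using z* = 2.576 for 99%, ME = 2.576 × 0.01968 = 0.05070.
p̂₁ − p̂₂ = 0.0070; interval 0.0070 ± 0.05070 gives (-0.044, 0.058).

(-0.044, 0.058)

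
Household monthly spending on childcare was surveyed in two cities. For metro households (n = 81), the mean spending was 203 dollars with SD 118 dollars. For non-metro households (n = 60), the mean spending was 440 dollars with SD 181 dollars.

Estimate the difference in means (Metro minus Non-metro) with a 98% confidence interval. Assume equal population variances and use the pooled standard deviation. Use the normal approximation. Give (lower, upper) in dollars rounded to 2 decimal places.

(-295.66, -178.34)

Pooled variance s_p² = [80·118² + 59·181²] / (81+60−2) = 21919.5612, so s_p = 148.0526.
SE_diff = s_p·√(1/n₁ + 1/n₂) = 148.0526·√(1/81 + 1/60) = 25.2178.
z* = 2.326; margin = 2.326 × 25.2178 = 58.6566.
Difference = 203 − 440 = -237.0000.
-237.0000 ± 58.6566 → (-295.66, -178.34).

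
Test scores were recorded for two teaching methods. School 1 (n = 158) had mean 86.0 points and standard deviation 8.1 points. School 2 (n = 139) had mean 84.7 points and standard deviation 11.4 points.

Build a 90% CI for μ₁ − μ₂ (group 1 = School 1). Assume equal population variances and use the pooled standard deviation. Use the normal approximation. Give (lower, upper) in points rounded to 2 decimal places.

(-0.57, 3.17)

Pooled variance s_p² = [157·8.1² + 138·11.4²] / (158+139−2) = 95.7127, so s_p = 9.7833.
SE_diff = s_p·√(1/n₁ + 1/n₂) = 9.7833·√(1/158 + 1/139) = 1.1377.
z* = 1.645; margin = 1.645 × 1.1377 = 1.8715.
Difference = 86.0 − 84.7 = 1.3000.
1.3000 ± 1.8715 → (-0.57, 3.17).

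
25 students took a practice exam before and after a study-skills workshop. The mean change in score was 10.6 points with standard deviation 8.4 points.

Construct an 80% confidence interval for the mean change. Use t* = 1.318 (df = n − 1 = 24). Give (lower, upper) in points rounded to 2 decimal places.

(8.39, 12.81)

Paired design: SE = s_d/√n = 8.4/√25 = 1.6800.
t* = 1.318; margin of error = 1.318 × 1.6800 = 2.2142.
10.6 ± 2.2142 → (8.39, 12.81).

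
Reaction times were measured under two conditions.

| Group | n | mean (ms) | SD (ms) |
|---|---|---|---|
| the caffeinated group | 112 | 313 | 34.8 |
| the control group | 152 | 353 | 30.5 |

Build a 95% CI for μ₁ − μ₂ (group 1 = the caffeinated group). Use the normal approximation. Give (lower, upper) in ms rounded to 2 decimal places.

Standard errors of each mean: 34.8/√112 = 3.2883 and 30.5/√152 = 2.4739.
SE(x̄₁ − x̄₂) = √(3.2883² + 2.4739²) = 4.1150 for independent samples with unequal variances.
With z* = 1.960, the margin is 1.960 × 4.1150 = 8.0654.
x̄₁ − x̄₂ = 313 − 353 = -40.0000; the interval is -40.0000 ± 8.0654 = (-48.07, -31.93).

(-48.07, -31.93)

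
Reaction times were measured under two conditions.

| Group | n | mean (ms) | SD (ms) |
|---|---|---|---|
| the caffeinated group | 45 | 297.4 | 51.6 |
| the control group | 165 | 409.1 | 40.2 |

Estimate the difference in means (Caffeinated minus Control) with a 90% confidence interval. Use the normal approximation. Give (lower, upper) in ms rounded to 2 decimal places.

SE₁ = s₁/√n₁ = 51.6/√45 = 7.6921; SE₂ = 40.2/√165 = 3.1296.
Independent samples, unequal variances: SE_diff = √(SE₁² + SE₂²) = √(59.16840241 + 9.79439616) = 8.3044.
z* = 1.645, so margin of error = 1.645 × 8.3044 = 13.6607.
Difference in means = 297.4 − 409.1 = -111.7000.
-111.7000 ± 13.6607 → (-125.36, -98.04).

(-125.36, -98.04)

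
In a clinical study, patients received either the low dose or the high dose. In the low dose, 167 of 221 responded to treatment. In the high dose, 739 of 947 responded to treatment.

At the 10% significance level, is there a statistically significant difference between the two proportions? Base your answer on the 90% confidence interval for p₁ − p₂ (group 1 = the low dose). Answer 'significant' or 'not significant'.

Sample proportions: 167/221 = 0.7557, 739/947 = 0.7804.
Each SE is √(p̂(1−p̂)/n): √(0.7557·0.2443/221) = 0.02890 and √(0.7804·0.2196/947) = 0.01345.
SE(p̂₁ − p̂₂) = √(SE₁² + SE₂²) = √(0.00083521 + 0.0001809025) = 0.03188, since the two samples are independent.
At 90% confidence z* = 1.645; margin = 1.645 × 0.03188 = 0.05244.
The difference is 0.7557 − 0.7804 = -0.0247, so the interval is -0.0247 ± 0.05244 = (-0.07714, 0.02774).
The interval (-0.07714, 0.02774) contains 0, so the difference is not significant.

not significant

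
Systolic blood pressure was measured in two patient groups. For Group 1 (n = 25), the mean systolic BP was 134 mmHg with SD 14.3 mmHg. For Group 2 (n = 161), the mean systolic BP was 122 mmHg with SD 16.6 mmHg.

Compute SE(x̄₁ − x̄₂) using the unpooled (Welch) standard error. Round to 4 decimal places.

3.1450

Standard errors of each mean: 14.3/√25 = 2.8600 and 16.6/√161 = 1.3083.
SE(x̄₁ − x̄₂) = √(2.8600² + 1.3083²) = 3.1450 for independent samples with unequal variances.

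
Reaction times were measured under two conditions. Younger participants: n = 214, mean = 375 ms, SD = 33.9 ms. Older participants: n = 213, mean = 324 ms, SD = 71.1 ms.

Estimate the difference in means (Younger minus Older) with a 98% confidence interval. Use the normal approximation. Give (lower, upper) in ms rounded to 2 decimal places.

SE₁ = s₁/√n₁ = 33.9/√214 = 2.3174; SE₂ = 71.1/√213 = 4.8717.
Independent samples, unequal variances: SE_diff = √(SE₁² + SE₂²) = √(5.37034276 + 23.73346089) = 5.3948.
z* = 2.326, so margin of error = 2.326 × 5.3948 = 12.5483.
Difference in means = 375 − 324 = 51.0000.
51.0000 ± 12.5483 → (38.45, 63.55).

(38.45, 63.55)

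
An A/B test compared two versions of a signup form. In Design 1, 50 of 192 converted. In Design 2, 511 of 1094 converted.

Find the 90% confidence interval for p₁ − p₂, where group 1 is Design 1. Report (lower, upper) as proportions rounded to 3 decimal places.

Sample proportions: 50/192 = 0.2604, 511/1094 = 0.4671.
Each SE is √(p̂(1−p̂)/n): √(0.2604·0.7396/192) = 0.03167 and √(0.4671·0.5329/1094) = 0.01508.
SE(p̂₁ − p̂₂) = √(SE₁² + SE₂²) = √(0.0010029889 + 0.0002274064) = 0.03508, since the two samples are independent.
At 90% confidence z* = 1.645; margin = 1.645 × 0.03508 = 0.05771.
The difference is 0.2604 − 0.4671 = -0.2067, so the interval is -0.2067 ± 0.05771 = (-0.264, -0.149).

(-0.264, -0.149)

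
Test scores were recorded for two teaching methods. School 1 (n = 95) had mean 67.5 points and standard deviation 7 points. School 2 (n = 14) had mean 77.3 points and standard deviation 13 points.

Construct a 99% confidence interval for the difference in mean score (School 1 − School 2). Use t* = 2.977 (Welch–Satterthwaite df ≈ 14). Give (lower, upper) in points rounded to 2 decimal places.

(-20.36, 0.76)

Standard errors of each mean: 7/√95 = 0.7182 and 13/√14 = 3.4744.
SE(x̄₁ − x̄₂) = √(0.7182² + 3.4744²) = 3.5479 for independent samples with unequal variances.
With t* = 2.977, the margin is 2.977 × 3.5479 = 10.5621.
x̄₁ − x̄₂ = 67.5 − 77.3 = -9.8000; the interval is -9.8000 ± 10.5621 = (-20.36, 0.76).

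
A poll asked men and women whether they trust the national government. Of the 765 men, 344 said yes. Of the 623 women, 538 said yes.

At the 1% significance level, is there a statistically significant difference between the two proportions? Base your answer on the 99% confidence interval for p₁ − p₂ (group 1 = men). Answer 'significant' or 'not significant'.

Sample proportions: 344/765 = 0.4497, 538/623 = 0.8636.
Each SE is √(p̂(1−p̂)/n): √(0.4497·0.5503/765) = 0.01799 and √(0.8636·0.1364/623) = 0.01375.
SE(p̂₁ − p̂₂) = √(SE₁² + SE₂²) = √(0.0003236401 + 0.0001890625) = 0.02264, since the two samples are independent.
At 99% confidence z* = 2.576; margin = 2.576 × 0.02264 = 0.05832.
The difference is 0.4497 − 0.8636 = -0.4139, so the interval is -0.4139 ± 0.05832 = (-0.47222, -0.35558).
The interval (-0.47222, -0.35558) does not contain 0, so the difference is significant.

significant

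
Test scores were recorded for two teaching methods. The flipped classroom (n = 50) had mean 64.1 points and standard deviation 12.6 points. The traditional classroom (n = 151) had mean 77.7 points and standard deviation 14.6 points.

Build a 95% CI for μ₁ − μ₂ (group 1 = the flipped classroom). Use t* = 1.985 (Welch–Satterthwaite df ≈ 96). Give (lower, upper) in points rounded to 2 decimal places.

(-17.85, -9.35)

SE₁ = s₁/√n₁ = 12.6/√50 = 1.7819; SE₂ = 14.6/√151 = 1.1881.
Independent samples, unequal variances: SE_diff = √(SE₁² + SE₂²) = √(3.17516761 + 1.41158161) = 2.1417.
t* = 1.985, so margin of error = 1.985 × 2.1417 = 4.2513.
Difference in means = 64.1 − 77.7 = -13.6000.
-13.6000 ± 4.2513 → (-17.85, -9.35).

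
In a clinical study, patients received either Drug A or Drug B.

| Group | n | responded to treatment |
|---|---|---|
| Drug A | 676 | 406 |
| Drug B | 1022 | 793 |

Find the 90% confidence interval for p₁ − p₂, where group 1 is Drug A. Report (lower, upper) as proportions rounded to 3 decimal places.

Sample proportions: 406/676 = 0.6006, 793/1022 = 0.7759.
Each SE is √(p̂(1−p̂)/n): √(0.6006·0.3994/676) = 0.01884 and √(0.7759·0.2241/1022) = 0.01304.
SE(p̂₁ − p̂₂) = √(SE₁² + SE₂²) = √(0.0003549456 + 0.0001700416) = 0.02291, since the two samples are independent.
At 90% confidence z* = 1.645; margin = 1.645 × 0.02291 = 0.03769.
The difference is 0.6006 − 0.7759 = -0.1753, so the interval is -0.1753 ± 0.03769 = (-0.213, -0.138).

(-0.213, -0.138)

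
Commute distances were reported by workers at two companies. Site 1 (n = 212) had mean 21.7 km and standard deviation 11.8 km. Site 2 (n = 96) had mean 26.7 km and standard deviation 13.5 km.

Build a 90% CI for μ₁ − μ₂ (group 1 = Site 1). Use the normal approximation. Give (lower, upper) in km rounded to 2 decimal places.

(-7.63, -2.37)

SE₁ = s₁/√n₁ = 11.8/√212 = 0.8104; SE₂ = 13.5/√96 = 1.3778.
Independent samples, unequal variances: SE_diff = √(SE₁² + SE₂²) = √(0.65674816 + 1.89833284) = 1.5985.
z* = 1.645, so margin of error = 1.645 × 1.5985 = 2.6295.
Difference in means = 21.7 − 26.7 = -5.0000.
-5.0000 ± 2.6295 → (-7.63, -2.37).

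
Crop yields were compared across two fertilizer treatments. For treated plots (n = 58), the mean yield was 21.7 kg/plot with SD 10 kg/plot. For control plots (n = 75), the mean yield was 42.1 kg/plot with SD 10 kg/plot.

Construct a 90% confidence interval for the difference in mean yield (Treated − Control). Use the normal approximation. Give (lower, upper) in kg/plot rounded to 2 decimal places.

(-23.28, -17.52)

Standard errors of each mean: 10/√58 = 1.3131 and 10/√75 = 1.1547.
SE(x̄₁ − x̄₂) = √(1.3131² + 1.1547²) = 1.7486 for independent samples with unequal variances.
With z* = 1.645, the margin is 1.645 × 1.7486 = 2.8764.
x̄₁ − x̄₂ = 21.7 − 42.1 = -20.4000; the interval is -20.4000 ± 2.8764 = (-23.28, -17.52).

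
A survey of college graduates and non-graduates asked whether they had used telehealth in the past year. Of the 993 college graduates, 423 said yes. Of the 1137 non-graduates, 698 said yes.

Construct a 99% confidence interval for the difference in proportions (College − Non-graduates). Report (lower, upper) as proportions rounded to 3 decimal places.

(-0.243, -0.133)

p̂₁ = 423/993 = 0.4260 and p̂₂ = 698/1137 = 0.6139.
SE₁ = √(p̂₁(1−p̂₁)/n₁) = √(0.4260·0.5740/993) = 0.01569; SE₂ = √(0.6139·0.3861/1137) = 0.01444.
Independent samples: SE of the difference = √(SE₁² + SE₂²) = √(0.0002461761 + 0.0002085136) = 0.02132.
z* for 99% confidence is 2.576, so the margin of error is 2.576 × 0.02132 = 0.05492.
Point estimate p̂₁ − p̂₂ = 0.4260 − 0.6139 = -0.1879.
-0.1879 ± 0.05492 → (-0.243, -0.133).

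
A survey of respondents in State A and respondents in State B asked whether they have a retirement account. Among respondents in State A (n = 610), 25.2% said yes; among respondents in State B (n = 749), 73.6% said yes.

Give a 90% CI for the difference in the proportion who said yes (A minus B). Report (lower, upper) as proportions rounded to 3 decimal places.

(-0.523, -0.445)

Each SE is √(p̂(1−p̂)/n): √(0.2520·0.7480/610) = 0.01758 and √(0.7360·0.2640/749) = 0.01611.
SE(p̂₁ − p̂₂) = √(SE₁² + SE₂²) = √(0.0003090564 + 0.0002595321) = 0.02385, since the two samples are independent.
At 90% confidence z* = 1.645; margin = 1.645 × 0.02385 = 0.03923.
The difference is 0.2520 − 0.7360 = -0.4840, so the interval is -0.4840 ± 0.03923 = (-0.523, -0.445).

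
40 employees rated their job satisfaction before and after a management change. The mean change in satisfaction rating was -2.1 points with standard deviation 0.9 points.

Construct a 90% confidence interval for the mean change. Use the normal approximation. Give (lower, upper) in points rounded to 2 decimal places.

(-2.33, -1.87)

This is a matched-pairs design, so SE = s_d/√n = 0.9/√40 = 0.1423.
Margin = 1.645 × 0.1423 = 0.2341; the interval is -2.1 ± 0.2341 = (-2.33, -1.87).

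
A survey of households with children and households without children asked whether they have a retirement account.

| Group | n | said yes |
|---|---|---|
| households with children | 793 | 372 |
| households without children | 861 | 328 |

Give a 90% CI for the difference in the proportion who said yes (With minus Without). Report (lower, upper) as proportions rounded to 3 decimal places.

(0.048, 0.128)

Sample proportions: 372/793 = 0.4691, 328/861 = 0.3810.
Each SE is √(p̂(1−p̂)/n): √(0.4691·0.5309/793) = 0.01772 and √(0.3810·0.6190/861) = 0.01655.
SE(p̂₁ − p̂₂) = √(SE₁² + SE₂²) = √(0.0003139984 + 0.0002739025) = 0.02425, since the two samples are independent.
At 90% confidence z* = 1.645; margin = 1.645 × 0.02425 = 0.03989.
The difference is 0.4691 − 0.3810 = 0.0881, so the interval is 0.0881 ± 0.03989 = (0.048, 0.128).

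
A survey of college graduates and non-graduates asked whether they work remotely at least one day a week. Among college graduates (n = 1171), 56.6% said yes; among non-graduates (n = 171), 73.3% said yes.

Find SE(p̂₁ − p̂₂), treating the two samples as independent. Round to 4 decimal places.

0.0368

SE₁ = √(p̂₁(1−p̂₁)/n₁) = √(0.5660·0.4340/1171) = 0.01448; SE₂ = √(0.7330·0.2670/171) = 0.03383.
Independent samples: SE of the difference = √(SE₁² + SE₂²) = √(0.0002096704 + 0.0011444689) = 0.03680.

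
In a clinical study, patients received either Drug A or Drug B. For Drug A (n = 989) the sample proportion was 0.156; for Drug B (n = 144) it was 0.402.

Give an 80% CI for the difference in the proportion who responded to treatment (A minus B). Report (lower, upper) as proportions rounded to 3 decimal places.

(-0.300, -0.192)

SE₁ = √(p̂₁(1−p̂₁)/n₁) = √(0.1560·0.8440/989) = 0.01154; SE₂ = √(0.4020·0.5980/144) = 0.04086.
Independent samples: SE of the difference = √(SE₁² + SE₂²) = √(0.0001331716 + 0.0016695396) = 0.04246.
z* for 80% confidence is 1.282, so the margin of error is 1.282 × 0.04246 = 0.05443.
Point estimate p̂₁ − p̂₂ = 0.1560 − 0.4020 = -0.2460.
-0.2460 ± 0.05443 → (-0.300, -0.192).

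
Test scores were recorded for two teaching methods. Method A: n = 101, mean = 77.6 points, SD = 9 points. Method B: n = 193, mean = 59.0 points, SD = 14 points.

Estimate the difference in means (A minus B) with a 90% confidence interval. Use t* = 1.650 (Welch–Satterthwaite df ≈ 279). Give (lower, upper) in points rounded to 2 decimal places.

(16.38, 20.82)

Per-group SEs: s₁/√n₁ = 9/√101 = 0.8955, s₂/√n₂ = 14/√193 = 1.0077.
Unpooled SE of the difference: √(0.80192025 + 1.01545929) = 1.3481.
Margin of error = t* · SE = 1.650 × 1.3481 = 2.2244.
x̄₁ − x̄₂ = 77.6 − 59.0 = 18.6000.
CI: 18.6000 ± 2.2244 = (16.38, 20.82).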